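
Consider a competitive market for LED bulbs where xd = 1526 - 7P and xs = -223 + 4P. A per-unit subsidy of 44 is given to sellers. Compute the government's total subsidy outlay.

Government cost = 23100

Pre-subsidy: 1526 - 7P = -223 + 4P gives P* = 159, x* = 413.
With the subsidy, sellers receive Ps = Pb + 44 for each unit, where Pb is the price buyers pay.
Supply in terms of Pb becomes xs = -223 + 4(Pb + 44) = -47 + 4Pb. Setting this equal to demand: 1526 - 7Pb = -47 + 4Pb, so Pb = 143.
Sellers receive Ps = 143 + 44 = 187; x' = 1526 − 7·143 = 525.
Government outlay = subsidy × quantity = 44 × 525 = 23100.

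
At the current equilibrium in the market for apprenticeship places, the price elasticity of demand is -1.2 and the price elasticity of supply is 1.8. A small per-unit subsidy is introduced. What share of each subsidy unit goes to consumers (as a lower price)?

For a small subsidy around the equilibrium, the benefit split depends on the relative slopes, which at a point are proportional to the elasticities.
Buyer share = εs/(εs + |εd|) = 1.8/(1.8 + 1.2) = 0.6; seller share = |εd|/(εs + |εd|) = 0.4.

Consumer share = 0.6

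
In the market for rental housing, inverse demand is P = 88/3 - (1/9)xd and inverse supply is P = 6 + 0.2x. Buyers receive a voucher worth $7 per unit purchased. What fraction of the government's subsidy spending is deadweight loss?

DWL / government spending = 3/26

Pre-subsidy: 88/3 - (1/9)x = 6 + 0.2x gives x* = 75 and P* = 21.
With the rebate, buyers effectively pay Pb = Ps − 7, where Ps is the price sellers receive.
On the curves, Pb = 88/3 - (1/9)x and Ps = 6 + 0.2x; the wedge Ps − Pb = 7 gives 6 + 0.2x − (88/3 - (1/9)x) = 7, so x' = 97.5.
Then Pb = 88/3 − (1/9)·97.5 = 18.5 and Ps = 6 + 0.2·97.5 = 25.5.
ΔCS = ½(75 + 97.5)(21 − 18.5) = 215.625; ΔPS = ½(75 + 97.5)(25.5 − 21) = 388.125.
Government spending = 7 × 97.5 = 682.5.
DWL = ½ × 7 × (97.5 − 75) = 78.75; fraction = 78.75 / 682.5 = 3/26.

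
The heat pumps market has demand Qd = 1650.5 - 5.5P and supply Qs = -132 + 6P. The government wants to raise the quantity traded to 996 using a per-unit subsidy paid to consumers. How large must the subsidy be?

Required subsidy s = 69 per unit

At Q = 996, invert demand for the buyer price: Pb = (1650.5 − 996)/5.5 = 119; invert supply for the seller price: Ps = (996 − (-132))/6 = 188.
The subsidy must fill the gap: s = Ps − Pb = 188 − 119 = 69.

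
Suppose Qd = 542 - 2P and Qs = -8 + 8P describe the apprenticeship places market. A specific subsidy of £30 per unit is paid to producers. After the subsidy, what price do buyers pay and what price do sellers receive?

Pre-subsidy: 542 - 2P = -8 + 8P gives P* = 55, Q* = 432.
With the subsidy, sellers receive Ps = Pb + 30 for each unit, where Pb is the price buyers pay.
Supply in terms of Pb becomes Qs = -8 + 8(Pb + 30) = 232 + 8Pb. Setting this equal to demand: 542 - 2Pb = 232 + 8Pb, so Pb = 31.
Sellers receive Ps = 31 + 30 = 61; Q' = 542 − 2·31 = 480.

Buyers pay £31; sellers receive £61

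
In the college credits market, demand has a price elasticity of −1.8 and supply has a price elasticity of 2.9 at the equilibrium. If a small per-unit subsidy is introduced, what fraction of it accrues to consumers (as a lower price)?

For a small subsidy around the equilibrium, the benefit split depends on the relative slopes, which at a point are proportional to the elasticities.
Buyer share = εs/(εs + |εd|) = 2.9/(2.9 + 1.8) = 29/47; seller share = |εd|/(εs + |εd|) = 18/47.

Consumer share = 29/47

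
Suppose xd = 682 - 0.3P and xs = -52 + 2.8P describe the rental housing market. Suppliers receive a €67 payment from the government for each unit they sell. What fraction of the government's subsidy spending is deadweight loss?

Pre-subsidy: 682 - 0.3P = -52 + 2.8P gives P* = 7340/31, x* = 18940/31.
With the subsidy, sellers receive Ps = Pb + 67 for each unit, where Pb is the price buyers pay.
Supply in terms of Pb becomes xs = -52 + 2.8(Pb + 67) = 135.6 + 2.8Pb. Setting this equal to demand: 682 - 0.3Pb = 135.6 + 2.8Pb, so Pb = 5464/31.
Sellers receive Ps = 5464/31 + 67 = 7541/31; x' = 682 − 0.3·(5464/31) = 97514/155.
ΔCS = ½(18940/31 + 97514/155)(7340/31 − 5464/31) = 180296732/4805; ΔPS = ½(18940/31 + 97514/155)(7541/31 − 7340/31) = 19317507/4805.
Government spending = 67 × 97514/155 = 6533438/155.
DWL = ½ × 67 × (97514/155 − 18940/31) = 94269/155; fraction = (94269/155) / (6533438/155) = 1407/97514.

DWL / government spending = 1407/97514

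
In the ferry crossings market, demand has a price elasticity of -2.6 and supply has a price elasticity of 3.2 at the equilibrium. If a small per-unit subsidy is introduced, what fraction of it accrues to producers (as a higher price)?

Producer share = 13/29

For a small subsidy around the equilibrium, the benefit split depends on the relative slopes, which at a point are proportional to the elasticities.
Buyer share = εs/(εs + |εd|) = 3.2/(3.2 + 2.6) = 16/29; seller share = |εd|/(εs + |εd|) = 13/29.
So producers capture 13/29 of the subsidy.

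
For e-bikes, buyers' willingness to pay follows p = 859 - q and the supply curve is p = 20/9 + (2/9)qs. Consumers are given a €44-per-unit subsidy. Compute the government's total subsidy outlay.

Government cost = €32428

Pre-subsidy: 859 - q = 20/9 + (2/9)q gives q* = 701 and p* = 158.
With the rebate, buyers effectively pay pb = ps − 44, where ps is the price sellers receive.
On the curves, pb = 859 - q and ps = 20/9 + (2/9)q; the wedge ps − pb = 44 gives 20/9 + (2/9)q − (859 - q) = 44, so q' = 737.
Then pb = 859 − 1·737 = 122 and ps = 20/9 + (2/9)·737 = 166.
Government outlay = subsidy × quantity = 44 × 737 = 32428.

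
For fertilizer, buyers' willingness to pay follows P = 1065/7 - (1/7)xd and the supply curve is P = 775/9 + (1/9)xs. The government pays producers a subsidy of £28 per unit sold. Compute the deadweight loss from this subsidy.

Deadweight loss = £1543.5

Pre-subsidy: 1065/7 - (1/7)x = 775/9 + (1/9)x gives x* = 260 and P* = 115.
With the subsidy, sellers receive Ps = Pb + 28 for each unit, where Pb is the price buyers pay.
On the curves, Pb = 1065/7 - (1/7)x and Ps = 775/9 + (1/9)x; the wedge Ps − Pb = 28 gives 775/9 + (1/9)x − (1065/7 - (1/7)x) = 28, so x' = 370.25.
Then Pb = 1065/7 − (1/7)·370.25 = 99.25 and Ps = 775/9 + (1/9)·370.25 = 127.25.
The subsidy expands output by 370.25 − 260 = 110.25 past the efficient level; on those units the gap between marginal cost and willingness to pay runs from 0 up to 28.
DWL = ½ × 28 × 110.25 = 1543.5.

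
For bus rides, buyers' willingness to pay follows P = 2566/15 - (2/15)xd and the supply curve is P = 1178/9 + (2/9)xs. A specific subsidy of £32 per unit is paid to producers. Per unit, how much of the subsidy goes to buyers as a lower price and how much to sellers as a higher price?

Pre-subsidy: 2566/15 - (2/15)x = 1178/9 + (2/9)x gives x* = 113 and P* = 156.
With the subsidy, sellers receive Ps = Pb + 32 for each unit, where Pb is the price buyers pay.
On the curves, Pb = 2566/15 - (2/15)x and Ps = 1178/9 + (2/9)x; the wedge Ps − Pb = 32 gives 1178/9 + (2/9)x − (2566/15 - (2/15)x) = 32, so x' = 203.
Then Pb = 2566/15 − (2/15)·203 = 144 and Ps = 1178/9 + (2/9)·203 = 176.
Buyers' price falls by P* − Pb = 156 − 144 = 12; sellers' price rises by Ps − P* = 176 − 156 = 20.

Buyers gain £12 per unit; sellers gain £20 per unit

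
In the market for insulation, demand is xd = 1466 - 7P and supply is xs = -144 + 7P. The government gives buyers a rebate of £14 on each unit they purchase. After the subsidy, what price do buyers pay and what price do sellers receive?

Buyers pay £108; sellers receive £122

Pre-subsidy: 1466 - 7P = -144 + 7P gives P* = 115, x* = 661.
With the rebate, buyers effectively pay Pb = Ps − 14, where Ps is the price sellers receive.
Demand in terms of Ps becomes xd = 1466 − 7(Ps − 14) = 1564 - 7Ps. Setting this equal to supply: 1564 - 7Ps = -144 + 7Ps, so Ps = 122.
Buyers pay Pb = 122 − 14 = 108; x' = -144 + 7·122 = 710.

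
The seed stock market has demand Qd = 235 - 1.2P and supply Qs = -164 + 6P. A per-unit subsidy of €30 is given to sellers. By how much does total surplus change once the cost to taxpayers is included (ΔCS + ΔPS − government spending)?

Pre-subsidy: 235 - 1.2P = -164 + 6P gives P* = 665/12, Q* = 168.5.
With the subsidy, sellers receive Ps = Pb + 30 for each unit, where Pb is the price buyers pay.
Supply in terms of Pb becomes Qs = -164 + 6(Pb + 30) = 16 + 6Pb. Setting this equal to demand: 235 - 1.2Pb = 16 + 6Pb, so Pb = 365/12.
Sellers receive Ps = 365/12 + 30 = 725/12; Q' = 235 − 1.2·(365/12) = 198.5.
ΔCS = ½(168.5 + 198.5)(665/12 − 365/12) = 4587.5; ΔPS = ½(168.5 + 198.5)(725/12 − 665/12) = 917.5.
Government spending = 30 × 198.5 = 5955.
Net change = 4587.5 + 917.5 − 5955 = -450. The loss equals the DWL triangle ½·30·30.

Net change in total surplus = -€450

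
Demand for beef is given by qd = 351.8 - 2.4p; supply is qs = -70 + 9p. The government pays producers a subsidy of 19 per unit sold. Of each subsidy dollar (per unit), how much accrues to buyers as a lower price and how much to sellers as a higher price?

Buyers gain 15 per unit; sellers gain 4 per unit

Pre-subsidy: 351.8 - 2.4p = -70 + 9p gives p* = 37, q* = 263.
With the subsidy, sellers receive ps = pb + 19 for each unit, where pb is the price buyers pay.
Supply in terms of pb becomes qs = -70 + 9(pb + 19) = 101 + 9pb. Setting this equal to demand: 351.8 - 2.4pb = 101 + 9pb, so pb = 22.
Sellers receive ps = 22 + 19 = 41; q' = 351.8 − 2.4·22 = 299.
Buyers' price falls by p* − pb = 37 − 22 = 15; sellers' price rises by ps − p* = 41 − 37 = 4.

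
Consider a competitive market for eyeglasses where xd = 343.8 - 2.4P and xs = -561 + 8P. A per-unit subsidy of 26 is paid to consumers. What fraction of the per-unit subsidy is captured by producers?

Pre-subsidy: 343.8 - 2.4P = -561 + 8P gives P* = 87, x* = 135.
With the rebate, buyers effectively pay Pb = Ps − 26, where Ps is the price sellers receive.
Demand in terms of Ps becomes xd = 343.8 − 2.4(Ps − 26) = 406.2 - 2.4Ps. Setting this equal to supply: 406.2 - 2.4Ps = -561 + 8Ps, so Ps = 93.
Buyers pay Pb = 93 − 26 = 67; x' = -561 + 8·93 = 183.
Buyers' price falls by P* − Pb = 87 − 67 = 20; sellers' price rises by Ps − P* = 93 − 87 = 6.
So producers capture 6/26 = 3/13 of each unit of subsidy.

Producer share = 3/13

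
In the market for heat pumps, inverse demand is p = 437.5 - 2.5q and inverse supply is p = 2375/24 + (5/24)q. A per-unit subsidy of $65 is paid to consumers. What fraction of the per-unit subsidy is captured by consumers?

Consumer share = 12/13

Pre-subsidy: 437.5 - 2.5q = 2375/24 + (5/24)q gives q* = 125 and p* = 125.
With the rebate, buyers effectively pay pb = ps − 65, where ps is the price sellers receive.
On the curves, pb = 437.5 - 2.5q and ps = 2375/24 + (5/24)q; the wedge ps − pb = 65 gives 2375/24 + (5/24)q − (437.5 - 2.5q) = 65, so q' = 149.
Then pb = 437.5 − 2.5·149 = 65 and ps = 2375/24 + (5/24)·149 = 130.
Buyers' price falls by p* − pb = 125 − 65 = 60; sellers' price rises by ps − p* = 130 − 125 = 5.
So consumers capture 60/65 = 12/13 of each unit of subsidy.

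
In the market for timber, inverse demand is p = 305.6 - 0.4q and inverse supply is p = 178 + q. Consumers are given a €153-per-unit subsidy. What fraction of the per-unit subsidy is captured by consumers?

Consumer share = 2/7

Pre-subsidy: 305.6 - 0.4q = 178 + q gives q* = 638/7 and p* = 1884/7.
With the rebate, buyers effectively pay pb = ps − 153, where ps is the price sellers receive.
On the curves, pb = 305.6 - 0.4q and ps = 178 + q; the wedge ps − pb = 153 gives 178 + q − (305.6 - 0.4q) = 153, so q' = 1403/7.
Then pb = 305.6 − 0.4·(1403/7) = 1578/7 and ps = 178 + 1·(1403/7) = 2649/7.
Buyers' price falls by p* − pb = 1884/7 − 1578/7 = 306/7; sellers' price rises by ps − p* = 2649/7 − 1884/7 = 765/7.
So consumers capture (306/7)/153 = 2/7 of each unit of subsidy.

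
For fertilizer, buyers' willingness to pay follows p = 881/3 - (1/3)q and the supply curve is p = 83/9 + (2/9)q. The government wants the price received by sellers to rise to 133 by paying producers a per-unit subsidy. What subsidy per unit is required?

At a seller price of 133, quantity supplied is -41.5 + 4.5·133 = 557.
Buyers absorb 557 only when they pay pb = 881/3 − (1/3)·557 = 108.
s = ps − pb = 133 − 108 = 25.

Required subsidy s = 25 per unit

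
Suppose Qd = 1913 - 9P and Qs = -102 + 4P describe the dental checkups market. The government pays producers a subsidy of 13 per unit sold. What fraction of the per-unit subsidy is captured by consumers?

Consumer share = 4/13

Pre-subsidy: 1913 - 9P = -102 + 4P gives P* = 155, Q* = 518.
With the subsidy, sellers receive Ps = Pb + 13 for each unit, where Pb is the price buyers pay.
Supply in terms of Pb becomes Qs = -102 + 4(Pb + 13) = -50 + 4Pb. Setting this equal to demand: 1913 - 9Pb = -50 + 4Pb, so Pb = 151.
Sellers receive Ps = 151 + 13 = 164; Q' = 1913 − 9·151 = 554.
Buyers' price falls by P* − Pb = 155 − 151 = 4; sellers' price rises by Ps − P* = 164 − 155 = 9.
So consumers capture 4/13 = 4/13 of each unit of subsidy.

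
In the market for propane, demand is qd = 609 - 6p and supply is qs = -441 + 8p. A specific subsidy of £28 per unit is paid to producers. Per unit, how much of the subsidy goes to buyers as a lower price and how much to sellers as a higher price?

Pre-subsidy: 609 - 6p = -441 + 8p gives p* = 75, q* = 159.
With the subsidy, sellers receive ps = pb + 28 for each unit, where pb is the price buyers pay.
Supply in terms of pb becomes qs = -441 + 8(pb + 28) = -217 + 8pb. Setting this equal to demand: 609 - 6pb = -217 + 8pb, so pb = 59.
Sellers receive ps = 59 + 28 = 87; q' = 609 − 6·59 = 255.
Buyers' price falls by p* − pb = 75 − 59 = 16; sellers' price rises by ps − p* = 87 − 75 = 12.

Buyers gain £16 per unit; sellers gain £12 per unit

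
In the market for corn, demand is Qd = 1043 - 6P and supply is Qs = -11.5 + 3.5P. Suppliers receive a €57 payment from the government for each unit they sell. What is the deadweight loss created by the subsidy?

Deadweight loss = €3591

Pre-subsidy: 1043 - 6P = -11.5 + 3.5P gives P* = 111, Q* = 377.
With the subsidy, sellers receive Ps = Pb + 57 for each unit, where Pb is the price buyers pay.
Supply in terms of Pb becomes Qs = -11.5 + 3.5(Pb + 57) = 188 + 3.5Pb. Setting this equal to demand: 1043 - 6Pb = 188 + 3.5Pb, so Pb = 90.
Sellers receive Ps = 90 + 57 = 147; Q' = 1043 − 6·90 = 503.
The subsidy expands output by 503 − 377 = 126 past the efficient level; on those units the gap between marginal cost and willingness to pay runs from 0 up to 57.
DWL = ½ × 57 × 126 = 3591.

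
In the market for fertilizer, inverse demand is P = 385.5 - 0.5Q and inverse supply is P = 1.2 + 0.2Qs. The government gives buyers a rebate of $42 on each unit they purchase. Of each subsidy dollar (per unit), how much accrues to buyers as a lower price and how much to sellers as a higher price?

Pre-subsidy: 385.5 - 0.5Q = 1.2 + 0.2Q gives Q* = 549 and P* = 111.
With the rebate, buyers effectively pay Pb = Ps − 42, where Ps is the price sellers receive.
On the curves, Pb = 385.5 - 0.5Q and Ps = 1.2 + 0.2Q; the wedge Ps − Pb = 42 gives 1.2 + 0.2Q − (385.5 - 0.5Q) = 42, so Q' = 609.
Then Pb = 385.5 − 0.5·609 = 81 and Ps = 1.2 + 0.2·609 = 123.
Buyers' price falls by P* − Pb = 111 − 81 = 30; sellers' price rises by Ps − P* = 123 − 111 = 12.

Buyers gain $30 per unit; sellers gain $12 per unit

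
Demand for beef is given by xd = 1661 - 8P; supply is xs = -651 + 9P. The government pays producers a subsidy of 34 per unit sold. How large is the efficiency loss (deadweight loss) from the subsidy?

Deadweight loss = 2448

Pre-subsidy: 1661 - 8P = -651 + 9P gives P* = 136, x* = 573.
With the subsidy, sellers receive Ps = Pb + 34 for each unit, where Pb is the price buyers pay.
Supply in terms of Pb becomes xs = -651 + 9(Pb + 34) = -345 + 9Pb. Setting this equal to demand: 1661 - 8Pb = -345 + 9Pb, so Pb = 118.
Sellers receive Ps = 118 + 34 = 152; x' = 1661 − 8·118 = 717.
The subsidy expands output by 717 − 573 = 144 past the efficient level; on those units the gap between marginal cost and willingness to pay runs from 0 up to 34.
DWL = ½ × 34 × 144 = 2448.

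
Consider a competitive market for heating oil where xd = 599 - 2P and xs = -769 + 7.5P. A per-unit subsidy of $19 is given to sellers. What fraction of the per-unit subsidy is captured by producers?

Pre-subsidy: 599 - 2P = -769 + 7.5P gives P* = 144, x* = 311.
With the subsidy, sellers receive Ps = Pb + 19 for each unit, where Pb is the price buyers pay.
Supply in terms of Pb becomes xs = -769 + 7.5(Pb + 19) = -626.5 + 7.5Pb. Setting this equal to demand: 599 - 2Pb = -626.5 + 7.5Pb, so Pb = 129.
Sellers receive Ps = 129 + 19 = 148; x' = 599 − 2·129 = 341.
Buyers' price falls by P* − Pb = 144 − 129 = 15; sellers' price rises by Ps − P* = 148 − 144 = 4.
So producers capture 4/19 = 4/19 of each unit of subsidy.

Producer share = 4/19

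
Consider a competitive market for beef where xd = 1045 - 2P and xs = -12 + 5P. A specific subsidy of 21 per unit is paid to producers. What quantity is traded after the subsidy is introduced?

x' = 773

Pre-subsidy: 1045 - 2P = -12 + 5P gives P* = 151, x* = 743.
With the subsidy, sellers receive Ps = Pb + 21 for each unit, where Pb is the price buyers pay.
Supply in terms of Pb becomes xs = -12 + 5(Pb + 21) = 93 + 5Pb. Setting this equal to demand: 1045 - 2Pb = 93 + 5Pb, so Pb = 136.
Sellers receive Ps = 136 + 21 = 157; x' = 1045 − 2·136 = 773.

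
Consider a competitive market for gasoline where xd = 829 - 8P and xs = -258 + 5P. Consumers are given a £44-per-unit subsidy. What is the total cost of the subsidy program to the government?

Government cost = 169004/13

Pre-subsidy: 829 - 8P = -258 + 5P gives P* = 1087/13, x* = 2081/13.
With the rebate, buyers effectively pay Pb = Ps − 44, where Ps is the price sellers receive.
Demand in terms of Ps becomes xd = 829 − 8(Ps − 44) = 1181 - 8Ps. Setting this equal to supply: 1181 - 8Ps = -258 + 5Ps, so Ps = 1439/13.
Buyers pay Pb = 1439/13 − 44 = 867/13; x' = -258 + 5·(1439/13) = 3841/13.
Government outlay = subsidy × quantity = 44 × 3841/13 = 169004/13.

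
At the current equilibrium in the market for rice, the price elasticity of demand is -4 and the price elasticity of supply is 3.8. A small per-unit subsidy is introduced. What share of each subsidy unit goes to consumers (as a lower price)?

For a small subsidy around the equilibrium, the benefit split depends on the relative slopes, which at a point are proportional to the elasticities.
Buyer share = εs/(εs + |εd|) = 3.8/(3.8 + 4) = 19/39; seller share = |εd|/(εs + |εd|) = 20/39.

Consumer share = 19/39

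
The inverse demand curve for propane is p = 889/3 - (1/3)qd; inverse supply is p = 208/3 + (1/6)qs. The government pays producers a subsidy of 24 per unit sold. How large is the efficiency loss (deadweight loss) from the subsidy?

Deadweight loss = 576

Pre-subsidy: 889/3 - (1/3)q = 208/3 + (1/6)q gives q* = 454 and p* = 145.
With the subsidy, sellers receive ps = pb + 24 for each unit, where pb is the price buyers pay.
On the curves, pb = 889/3 - (1/3)q and ps = 208/3 + (1/6)q; the wedge ps − pb = 24 gives 208/3 + (1/6)q − (889/3 - (1/3)q) = 24, so q' = 502.
Then pb = 889/3 − (1/3)·502 = 129 and ps = 208/3 + (1/6)·502 = 153.
The subsidy expands output by 502 − 454 = 48 past the efficient level; on those units the gap between marginal cost and willingness to pay runs from 0 up to 24.
DWL = ½ × 24 × 48 = 576.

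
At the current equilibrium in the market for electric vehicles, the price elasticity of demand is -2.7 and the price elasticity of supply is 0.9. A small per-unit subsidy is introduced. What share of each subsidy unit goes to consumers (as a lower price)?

Consumer share = 0.25

For a small subsidy around the equilibrium, the benefit split depends on the relative slopes, which at a point are proportional to the elasticities.
Buyer share = εs/(εs + |εd|) = 0.9/(0.9 + 2.7) = 0.25; seller share = |εd|/(εs + |εd|) = 0.75.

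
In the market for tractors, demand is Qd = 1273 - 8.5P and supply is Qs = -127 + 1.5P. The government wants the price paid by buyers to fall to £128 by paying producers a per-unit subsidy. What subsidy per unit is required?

At a buyer price of 128, quantity demanded is 1273 − 8.5·128 = 185.
Sellers supply 185 only when they receive Ps with -127 + 1.5·Ps = 185, i.e. Ps = 208.
s = Ps − Pb = 208 − 128 = 80.

Required subsidy s = £80 per unit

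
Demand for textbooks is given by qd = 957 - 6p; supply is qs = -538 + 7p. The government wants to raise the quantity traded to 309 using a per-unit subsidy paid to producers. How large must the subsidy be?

At q = 309, invert demand for the buyer price: pb = (957 − 309)/6 = 108; invert supply for the seller price: ps = (309 − (-538))/7 = 121.
The subsidy must fill the gap: s = ps − pb = 121 − 108 = 13.

Required subsidy s = 13 per unit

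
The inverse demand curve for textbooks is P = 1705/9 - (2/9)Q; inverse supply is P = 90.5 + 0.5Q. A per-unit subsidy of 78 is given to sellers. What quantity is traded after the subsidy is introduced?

Q' = 245

Pre-subsidy: 1705/9 - (2/9)Q = 90.5 + 0.5Q gives Q* = 137 and P* = 159.
With the subsidy, sellers receive Ps = Pb + 78 for each unit, where Pb is the price buyers pay.
On the curves, Pb = 1705/9 - (2/9)Q and Ps = 90.5 + 0.5Q; the wedge Ps − Pb = 78 gives 90.5 + 0.5Q − (1705/9 - (2/9)Q) = 78, so Q' = 245.
Then Pb = 1705/9 − (2/9)·245 = 135 and Ps = 90.5 + 0.5·245 = 213.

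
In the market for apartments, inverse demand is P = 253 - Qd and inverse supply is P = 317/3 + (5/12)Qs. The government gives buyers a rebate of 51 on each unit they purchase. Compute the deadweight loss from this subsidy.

Deadweight loss = 918

Pre-subsidy: 253 - Q = 317/3 + (5/12)Q gives Q* = 104 and P* = 149.
With the rebate, buyers effectively pay Pb = Ps − 51, where Ps is the price sellers receive.
On the curves, Pb = 253 - Q and Ps = 317/3 + (5/12)Q; the wedge Ps − Pb = 51 gives 317/3 + (5/12)Q − (253 - Q) = 51, so Q' = 140.
Then Pb = 253 − 1·140 = 113 and Ps = 317/3 + (5/12)·140 = 164.
The subsidy expands output by 140 − 104 = 36 past the efficient level; on those units the gap between marginal cost and willingness to pay runs from 0 up to 51.
DWL = ½ × 51 × 36 = 918.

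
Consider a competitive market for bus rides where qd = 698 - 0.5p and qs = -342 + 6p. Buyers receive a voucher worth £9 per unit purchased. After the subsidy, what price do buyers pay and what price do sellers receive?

Buyers pay 1972/13; sellers receive 2089/13

Pre-subsidy: 698 - 0.5p = -342 + 6p gives p* = 160, q* = 618.
With the rebate, buyers effectively pay pb = ps − 9, where ps is the price sellers receive.
Demand in terms of ps becomes qd = 698 − 0.5(ps − 9) = 702.5 - 0.5ps. Setting this equal to supply: 702.5 - 0.5ps = -342 + 6ps, so ps = 2089/13.
Buyers pay pb = 2089/13 − 9 = 1972/13; q' = -342 + 6·(2089/13) = 8088/13.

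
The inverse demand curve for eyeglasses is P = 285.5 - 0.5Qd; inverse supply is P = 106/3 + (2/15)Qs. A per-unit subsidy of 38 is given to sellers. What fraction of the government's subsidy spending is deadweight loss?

DWL / government spending = 6/91

Pre-subsidy: 285.5 - 0.5Q = 106/3 + (2/15)Q gives Q* = 395 and P* = 88.
With the subsidy, sellers receive Ps = Pb + 38 for each unit, where Pb is the price buyers pay.
On the curves, Pb = 285.5 - 0.5Q and Ps = 106/3 + (2/15)Q; the wedge Ps − Pb = 38 gives 106/3 + (2/15)Q − (285.5 - 0.5Q) = 38, so Q' = 455.
Then Pb = 285.5 − 0.5·455 = 58 and Ps = 106/3 + (2/15)·455 = 96.
ΔCS = ½(395 + 455)(88 − 58) = 12750; ΔPS = ½(395 + 455)(96 − 88) = 3400.
Government spending = 38 × 455 = 17290.
DWL = ½ × 38 × (455 − 395) = 1140; fraction = 1140 / 17290 = 6/91.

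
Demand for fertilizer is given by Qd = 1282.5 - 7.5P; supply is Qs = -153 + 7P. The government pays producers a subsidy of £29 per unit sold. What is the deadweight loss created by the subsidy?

Pre-subsidy: 1282.5 - 7.5P = -153 + 7P gives P* = 99, Q* = 540.
With the subsidy, sellers receive Ps = Pb + 29 for each unit, where Pb is the price buyers pay.
Supply in terms of Pb becomes Qs = -153 + 7(Pb + 29) = 50 + 7Pb. Setting this equal to demand: 1282.5 - 7.5Pb = 50 + 7Pb, so Pb = 85.
Sellers receive Ps = 85 + 29 = 114; Q' = 1282.5 − 7.5·85 = 645.
The subsidy expands output by 645 − 540 = 105 past the efficient level; on those units the gap between marginal cost and willingness to pay runs from 0 up to 29.
DWL = ½ × 29 × 105 = 1522.5.

Deadweight loss = £1522.5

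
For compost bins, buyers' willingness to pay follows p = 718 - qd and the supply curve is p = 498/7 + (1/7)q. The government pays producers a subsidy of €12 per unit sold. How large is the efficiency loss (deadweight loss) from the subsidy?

Deadweight loss = €63

Pre-subsidy: 718 - q = 498/7 + (1/7)q gives q* = 566 and p* = 152.
With the subsidy, sellers receive ps = pb + 12 for each unit, where pb is the price buyers pay.
On the curves, pb = 718 - q and ps = 498/7 + (1/7)q; the wedge ps − pb = 12 gives 498/7 + (1/7)q − (718 - q) = 12, so q' = 576.5.
Then pb = 718 − 1·576.5 = 141.5 and ps = 498/7 + (1/7)·576.5 = 153.5.
The subsidy expands output by 576.5 − 566 = 10.5 past the efficient level; on those units the gap between marginal cost and willingness to pay runs from 0 up to 12.
DWL = ½ × 12 × 10.5 = 63.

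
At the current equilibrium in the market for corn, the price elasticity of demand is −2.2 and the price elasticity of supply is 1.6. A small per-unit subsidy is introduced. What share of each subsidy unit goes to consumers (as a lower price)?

For a small subsidy around the equilibrium, the benefit split depends on the relative slopes, which at a point are proportional to the elasticities.
Buyer share = εs/(εs + |εd|) = 1.6/(1.6 + 2.2) = 8/19; seller share = |εd|/(εs + |εd|) = 11/19.

Consumer share = 8/19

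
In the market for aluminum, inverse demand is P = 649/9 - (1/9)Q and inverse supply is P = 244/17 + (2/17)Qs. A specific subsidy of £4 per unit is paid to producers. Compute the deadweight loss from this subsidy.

Deadweight loss = 1224/35

Pre-subsidy: 649/9 - (1/9)Q = 244/17 + (2/17)Q gives Q* = 8837/35 and P* = 1542/35.
With the subsidy, sellers receive Ps = Pb + 4 for each unit, where Pb is the price buyers pay.
On the curves, Pb = 649/9 - (1/9)Q and Ps = 244/17 + (2/17)Q; the wedge Ps − Pb = 4 gives 244/17 + (2/17)Q − (649/9 - (1/9)Q) = 4, so Q' = 9449/35.
Then Pb = 649/9 − (1/9)·(9449/35) = 1474/35 and Ps = 244/17 + (2/17)·(9449/35) = 1614/35.
The subsidy expands output by 9449/35 − 8837/35 = 612/35 past the efficient level; on those units the gap between marginal cost and willingness to pay runs from 0 up to 4.
DWL = ½ × 4 × 612/35 = 1224/35.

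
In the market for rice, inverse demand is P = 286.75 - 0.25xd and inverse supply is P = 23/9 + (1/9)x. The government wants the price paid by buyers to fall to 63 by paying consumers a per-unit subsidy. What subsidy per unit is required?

Required subsidy s = 39 per unit

At a buyer price of 63, quantity demanded is 1147 − 4·63 = 895.
Sellers supply 895 only when they receive Ps = 23/9 + (1/9)·895 = 102.
s = Ps − Pb = 102 − 63 = 39.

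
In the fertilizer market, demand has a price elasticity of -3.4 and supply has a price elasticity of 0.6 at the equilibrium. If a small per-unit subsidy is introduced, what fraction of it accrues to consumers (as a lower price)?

For a small subsidy around the equilibrium, the benefit split depends on the relative slopes, which at a point are proportional to the elasticities.
Buyer share = εs/(εs + |εd|) = 0.6/(0.6 + 3.4) = 0.15; seller share = |εd|/(εs + |εd|) = 0.85.

Consumer share = 0.15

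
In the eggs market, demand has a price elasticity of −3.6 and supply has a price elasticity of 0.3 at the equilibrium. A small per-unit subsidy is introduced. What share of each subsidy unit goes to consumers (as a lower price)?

Consumer share = 1/13

For a small subsidy around the equilibrium, the benefit split depends on the relative slopes, which at a point are proportional to the elasticities.
Buyer share = εs/(εs + |εd|) = 0.3/(0.3 + 3.6) = 1/13; seller share = |εd|/(εs + |εd|) = 12/13.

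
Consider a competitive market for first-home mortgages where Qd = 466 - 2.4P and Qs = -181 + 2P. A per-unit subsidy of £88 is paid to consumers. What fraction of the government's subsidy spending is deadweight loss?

DWL / government spending = 132/575

Pre-subsidy: 466 - 2.4P = -181 + 2P gives P* = 3235/22, Q* = 1244/11.
With the rebate, buyers effectively pay Pb = Ps − 88, where Ps is the price sellers receive.
Demand in terms of Ps becomes Qd = 466 − 2.4(Ps − 88) = 677.2 - 2.4Ps. Setting this equal to supply: 677.2 - 2.4Ps = -181 + 2Ps, so Ps = 4291/22.
Buyers pay Pb = 4291/22 − 88 = 2355/22; Q' = -181 + 2·(4291/22) = 2300/11.
ΔCS = ½(1244/11 + 2300/11)(3235/22 − 2355/22) = 70880/11; ΔPS = ½(1244/11 + 2300/11)(4291/22 − 3235/22) = 85056/11.
Government spending = 88 × 2300/11 = 18400.
DWL = ½ × 88 × (2300/11 − 1244/11) = 4224; fraction = 4224 / 18400 = 132/575.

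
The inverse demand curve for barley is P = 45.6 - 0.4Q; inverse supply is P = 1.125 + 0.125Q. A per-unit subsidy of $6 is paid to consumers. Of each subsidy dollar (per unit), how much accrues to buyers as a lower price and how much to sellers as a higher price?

Buyers gain 32/7 per unit; sellers gain 10/7 per unit

Pre-subsidy: 45.6 - 0.4Q = 1.125 + 0.125Q gives Q* = 593/7 and P* = 82/7.
With the rebate, buyers effectively pay Pb = Ps − 6, where Ps is the price sellers receive.
On the curves, Pb = 45.6 - 0.4Q and Ps = 1.125 + 0.125Q; the wedge Ps − Pb = 6 gives 1.125 + 0.125Q − (45.6 - 0.4Q) = 6, so Q' = 673/7.
Then Pb = 45.6 − 0.4·(673/7) = 50/7 and Ps = 1.125 + 0.125·(673/7) = 92/7.
Buyers' price falls by P* − Pb = 82/7 − 50/7 = 32/7; sellers' price rises by Ps − P* = 92/7 − 82/7 = 10/7.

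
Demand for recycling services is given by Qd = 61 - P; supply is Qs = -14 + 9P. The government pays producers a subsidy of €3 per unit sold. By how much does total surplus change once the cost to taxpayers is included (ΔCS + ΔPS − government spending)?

Pre-subsidy: 61 - P = -14 + 9P gives P* = 7.5, Q* = 53.5.
With the subsidy, sellers receive Ps = Pb + 3 for each unit, where Pb is the price buyers pay.
Supply in terms of Pb becomes Qs = -14 + 9(Pb + 3) = 13 + 9Pb. Setting this equal to demand: 61 - Pb = 13 + 9Pb, so Pb = 4.8.
Sellers receive Ps = 4.8 + 3 = 7.8; Q' = 61 − 1·4.8 = 56.2.
ΔCS = ½(53.5 + 56.2)(7.5 − 4.8) = 148.095; ΔPS = ½(53.5 + 56.2)(7.8 − 7.5) = 16.455.
Government spending = 3 × 56.2 = 168.6.
Net change = 148.095 + 16.455 − 168.6 = -4.05. The loss equals the DWL triangle ½·3·2.7.

Net change in total surplus = -€4.05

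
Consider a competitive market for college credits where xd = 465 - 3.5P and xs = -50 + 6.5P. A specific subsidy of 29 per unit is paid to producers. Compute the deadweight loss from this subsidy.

Pre-subsidy: 465 - 3.5P = -50 + 6.5P gives P* = 51.5, x* = 284.75.
With the subsidy, sellers receive Ps = Pb + 29 for each unit, where Pb is the price buyers pay.
Supply in terms of Pb becomes xs = -50 + 6.5(Pb + 29) = 138.5 + 6.5Pb. Setting this equal to demand: 465 - 3.5Pb = 138.5 + 6.5Pb, so Pb = 32.65.
Sellers receive Ps = 32.65 + 29 = 61.65; x' = 465 − 3.5·32.65 = 350.725.
The subsidy expands output by 350.725 − 284.75 = 65.975 past the efficient level; on those units the gap between marginal cost and willingness to pay runs from 0 up to 29.
DWL = ½ × 29 × 65.975 = 956.6375.

Deadweight loss = 956.6375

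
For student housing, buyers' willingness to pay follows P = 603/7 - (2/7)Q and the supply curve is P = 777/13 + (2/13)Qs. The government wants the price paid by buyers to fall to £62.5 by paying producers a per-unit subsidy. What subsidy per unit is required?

At a buyer price of 62.5, quantity demanded is 301.5 − 3.5·62.5 = 82.75.
Sellers supply 82.75 only when they receive Ps = 777/13 + (2/13)·82.75 = 72.5.
s = Ps − Pb = 72.5 − 62.5 = 10.

Required subsidy s = £10 per unit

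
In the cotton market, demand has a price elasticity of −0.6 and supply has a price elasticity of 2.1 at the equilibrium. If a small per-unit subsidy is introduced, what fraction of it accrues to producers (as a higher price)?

For a small subsidy around the equilibrium, the benefit split depends on the relative slopes, which at a point are proportional to the elasticities.
Buyer share = εs/(εs + |εd|) = 2.1/(2.1 + 0.6) = 7/9; seller share = |εd|/(εs + |εd|) = 2/9.
So producers capture 2/9 of the subsidy.

Producer share = 2/9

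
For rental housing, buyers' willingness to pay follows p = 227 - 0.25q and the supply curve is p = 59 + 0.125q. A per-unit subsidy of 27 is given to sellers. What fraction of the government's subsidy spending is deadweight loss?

Pre-subsidy: 227 - 0.25q = 59 + 0.125q gives q* = 448 and p* = 115.
With the subsidy, sellers receive ps = pb + 27 for each unit, where pb is the price buyers pay.
On the curves, pb = 227 - 0.25q and ps = 59 + 0.125q; the wedge ps − pb = 27 gives 59 + 0.125q − (227 - 0.25q) = 27, so q' = 520.
Then pb = 227 − 0.25·520 = 97 and ps = 59 + 0.125·520 = 124.
ΔCS = ½(448 + 520)(115 − 97) = 8712; ΔPS = ½(448 + 520)(124 − 115) = 4356.
Government spending = 27 × 520 = 14040.
DWL = ½ × 27 × (520 − 448) = 972; fraction = 972 / 14040 = 9/130.

DWL / government spending = 9/130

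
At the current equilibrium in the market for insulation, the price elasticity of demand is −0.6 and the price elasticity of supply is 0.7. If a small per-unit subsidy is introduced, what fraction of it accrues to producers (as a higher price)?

For a small subsidy around the equilibrium, the benefit split depends on the relative slopes, which at a point are proportional to the elasticities.
Buyer share = εs/(εs + |εd|) = 0.7/(0.7 + 0.6) = 7/13; seller share = |εd|/(εs + |εd|) = 6/13.
So producers capture 6/13 of the subsidy.

Producer share = 6/13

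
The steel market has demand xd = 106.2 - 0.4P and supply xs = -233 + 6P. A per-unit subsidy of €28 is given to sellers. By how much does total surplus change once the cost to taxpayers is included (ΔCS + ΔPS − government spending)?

Pre-subsidy: 106.2 - 0.4P = -233 + 6P gives P* = 53, x* = 85.
With the subsidy, sellers receive Ps = Pb + 28 for each unit, where Pb is the price buyers pay.
Supply in terms of Pb becomes xs = -233 + 6(Pb + 28) = -65 + 6Pb. Setting this equal to demand: 106.2 - 0.4Pb = -65 + 6Pb, so Pb = 26.75.
Sellers receive Ps = 26.75 + 28 = 54.75; x' = 106.2 − 0.4·26.75 = 95.5.
ΔCS = ½(85 + 95.5)(53 − 26.75) = 2369.0625; ΔPS = ½(85 + 95.5)(54.75 − 53) = 157.9375.
Government spending = 28 × 95.5 = 2674.
Net change = 2369.0625 + 157.9375 − 2674 = -147. The loss equals the DWL triangle ½·28·10.5.

Net change in total surplus = -€147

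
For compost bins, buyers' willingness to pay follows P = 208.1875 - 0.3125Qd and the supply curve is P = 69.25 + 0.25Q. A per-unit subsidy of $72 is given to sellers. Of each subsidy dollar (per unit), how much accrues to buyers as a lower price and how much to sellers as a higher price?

Buyers gain $40 per unit; sellers gain $32 per unit

Pre-subsidy: 208.1875 - 0.3125Q = 69.25 + 0.25Q gives Q* = 247 and P* = 131.
With the subsidy, sellers receive Ps = Pb + 72 for each unit, where Pb is the price buyers pay.
On the curves, Pb = 208.1875 - 0.3125Q and Ps = 69.25 + 0.25Q; the wedge Ps − Pb = 72 gives 69.25 + 0.25Q − (208.1875 - 0.3125Q) = 72, so Q' = 375.
Then Pb = 208.1875 − 0.3125·375 = 91 and Ps = 69.25 + 0.25·375 = 163.
Buyers' price falls by P* − Pb = 131 − 91 = 40; sellers' price rises by Ps − P* = 163 − 131 = 32.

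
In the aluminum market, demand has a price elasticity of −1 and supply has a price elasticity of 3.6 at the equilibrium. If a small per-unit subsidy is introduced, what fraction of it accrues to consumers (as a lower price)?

For a small subsidy around the equilibrium, the benefit split depends on the relative slopes, which at a point are proportional to the elasticities.
Buyer share = εs/(εs + |εd|) = 3.6/(3.6 + 1) = 18/23; seller share = |εd|/(εs + |εd|) = 5/23.

Consumer share = 18/23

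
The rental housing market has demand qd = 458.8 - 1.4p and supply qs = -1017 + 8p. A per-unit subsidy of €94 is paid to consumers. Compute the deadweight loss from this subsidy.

Deadweight loss = €5264

Pre-subsidy: 458.8 - 1.4p = -1017 + 8p gives p* = 157, q* = 239.
With the rebate, buyers effectively pay pb = ps − 94, where ps is the price sellers receive.
Demand in terms of ps becomes qd = 458.8 − 1.4(ps − 94) = 590.4 - 1.4ps. Setting this equal to supply: 590.4 - 1.4ps = -1017 + 8ps, so ps = 171.
Buyers pay pb = 171 − 94 = 77; q' = -1017 + 8·171 = 351.
The subsidy expands output by 351 − 239 = 112 past the efficient level; on those units the gap between marginal cost and willingness to pay runs from 0 up to 94.
DWL = ½ × 94 × 112 = 5264.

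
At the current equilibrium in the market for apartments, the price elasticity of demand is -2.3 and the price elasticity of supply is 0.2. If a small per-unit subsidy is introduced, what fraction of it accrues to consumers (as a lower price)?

For a small subsidy around the equilibrium, the benefit split depends on the relative slopes, which at a point are proportional to the elasticities.
Buyer share = εs/(εs + |εd|) = 0.2/(0.2 + 2.3) = 0.08; seller share = |εd|/(εs + |εd|) = 0.92.

Consumer share = 0.08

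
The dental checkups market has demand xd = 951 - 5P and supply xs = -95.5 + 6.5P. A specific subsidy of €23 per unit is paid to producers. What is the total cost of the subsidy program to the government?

Government cost = €12903

Pre-subsidy: 951 - 5P = -95.5 + 6.5P gives P* = 91, x* = 496.
With the subsidy, sellers receive Ps = Pb + 23 for each unit, where Pb is the price buyers pay.
Supply in terms of Pb becomes xs = -95.5 + 6.5(Pb + 23) = 54 + 6.5Pb. Setting this equal to demand: 951 - 5Pb = 54 + 6.5Pb, so Pb = 78.
Sellers receive Ps = 78 + 23 = 101; x' = 951 − 5·78 = 561.
Government outlay = subsidy × quantity = 23 × 561 = 12903.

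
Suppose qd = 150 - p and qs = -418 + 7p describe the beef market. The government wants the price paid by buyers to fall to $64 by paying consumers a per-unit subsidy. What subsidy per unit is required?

At a buyer price of 64, quantity demanded is 150 − 1·64 = 86.
Sellers supply 86 only when they receive ps with -418 + 7·ps = 86, i.e. ps = 72.
s = ps − pb = 72 − 64 = 8.

Required subsidy s = $8 per unit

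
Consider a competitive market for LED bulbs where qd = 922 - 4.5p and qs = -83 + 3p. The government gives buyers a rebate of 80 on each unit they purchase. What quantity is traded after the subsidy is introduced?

q' = 463

Pre-subsidy: 922 - 4.5p = -83 + 3p gives p* = 134, q* = 319.
With the rebate, buyers effectively pay pb = ps − 80, where ps is the price sellers receive.
Demand in terms of ps becomes qd = 922 − 4.5(ps − 80) = 1282 - 4.5ps. Setting this equal to supply: 1282 - 4.5ps = -83 + 3ps, so ps = 182.
Buyers pay pb = 182 − 80 = 102; q' = -83 + 3·182 = 463.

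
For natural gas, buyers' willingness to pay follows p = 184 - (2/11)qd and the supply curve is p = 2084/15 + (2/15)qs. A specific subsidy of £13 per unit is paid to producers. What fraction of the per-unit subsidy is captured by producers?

Producer share = 11/26

Pre-subsidy: 184 - (2/11)q = 2084/15 + (2/15)q gives q* = 143 and p* = 158.
With the subsidy, sellers receive ps = pb + 13 for each unit, where pb is the price buyers pay.
On the curves, pb = 184 - (2/11)q and ps = 2084/15 + (2/15)q; the wedge ps − pb = 13 gives 2084/15 + (2/15)q − (184 - (2/11)q) = 13, so q' = 184.25.
Then pb = 184 − (2/11)·184.25 = 150.5 and ps = 2084/15 + (2/15)·184.25 = 163.5.
Buyers' price falls by p* − pb = 158 − 150.5 = 7.5; sellers' price rises by ps − p* = 163.5 − 158 = 5.5.
So producers capture 5.5/13 = 11/26 of each unit of subsidy.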